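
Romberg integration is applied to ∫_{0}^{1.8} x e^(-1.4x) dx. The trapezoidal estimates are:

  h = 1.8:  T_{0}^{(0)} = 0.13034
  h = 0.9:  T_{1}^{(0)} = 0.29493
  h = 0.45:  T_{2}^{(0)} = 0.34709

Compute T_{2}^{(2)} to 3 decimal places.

Richardson extrapolation on the trapezoidal column (denominator 4−1=3):
T_{1}^{(1)} = (4·0.29493 − 0.13034) / 3 = 0.34979
T_{2}^{(1)} = (4·0.34709 − 0.29493) / 3 = 0.36448
T_{2}^{(2)} = 0.36448 + (0.36448 − 0.34979)/15 = 0.36546

0.365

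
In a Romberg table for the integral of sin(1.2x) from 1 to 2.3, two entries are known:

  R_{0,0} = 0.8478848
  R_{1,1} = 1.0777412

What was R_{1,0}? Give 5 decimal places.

1.02028

From R_{1,1} = (4·R_{1,0} − R_{0,0})/3, solve for R_{1,0}:
4·R_{1,0} = 3·1.0777412 + 0.8478848 = 4.0811084
R_{1,0} = 1.0202771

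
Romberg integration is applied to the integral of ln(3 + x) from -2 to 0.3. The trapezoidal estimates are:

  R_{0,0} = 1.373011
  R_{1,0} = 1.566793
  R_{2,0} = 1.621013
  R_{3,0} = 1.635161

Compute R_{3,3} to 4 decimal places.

Richardson extrapolation on the trapezoidal column (denominator 4−1=3):
R_{1,1} = 1.566793 + (1.566793 − 1.373011)/3 = 1.631387
R_{2,1} = (4·1.621013 − 1.566793) / 3 = 1.639086
R_{3,1} = (4·1.635161 − 1.621013) / 3 = 1.639877
R_{2,2} = (16·1.639086 − 1.631387) / 15 = 1.639599
R_{3,2} = 1.639877 + (1.639877 − 1.639086)/15 = 1.639930
R_{3,3} = (64·1.639930 − 1.639599) / 63 = 1.639935

1.6399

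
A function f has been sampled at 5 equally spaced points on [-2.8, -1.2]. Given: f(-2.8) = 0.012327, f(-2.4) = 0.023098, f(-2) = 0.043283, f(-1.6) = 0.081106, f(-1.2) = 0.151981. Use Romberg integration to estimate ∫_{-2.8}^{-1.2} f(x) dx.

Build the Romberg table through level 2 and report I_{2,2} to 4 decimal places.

I_{0,0} (trapezoid, 1 panel, h=1.6000): 0.131446
I_{1,0} (trapezoid, 2 panels, h=0.8000): 0.100350
I_{2,0} (trapezoid, 4 panels, h=0.4000): 0.091856
I_{1,1} = 0.100350 + (0.100350 − 0.131446)/3 = 0.089985
I_{2,1} = 0.091856 + (0.091856 − 0.100350)/3 = 0.089025
I_{2,2} = 0.089025 + (0.089025 − 0.089985)/15 = 0.088961

0.0890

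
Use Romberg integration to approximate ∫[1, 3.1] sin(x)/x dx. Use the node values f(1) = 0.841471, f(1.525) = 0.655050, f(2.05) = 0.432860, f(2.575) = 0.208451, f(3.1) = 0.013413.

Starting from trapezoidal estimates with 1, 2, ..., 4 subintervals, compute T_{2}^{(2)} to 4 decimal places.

T_{0}^{(0)} (trapezoid, 1 panel, h=2.1000): 0.897628
T_{1}^{(0)} (trapezoid, 2 panels, h=1.0500): 0.903317
T_{2}^{(0)} (trapezoid, 4 panels, h=0.5250): 0.904997
T_{1}^{(1)} = 0.903317 + (0.903317 − 0.897628)/3 = 0.905213
T_{2}^{(1)} = 0.904997 + (0.904997 − 0.903317)/3 = 0.905557
T_{2}^{(2)} = 0.905557 + (0.905557 − 0.905213)/15 = 0.905580

0.9056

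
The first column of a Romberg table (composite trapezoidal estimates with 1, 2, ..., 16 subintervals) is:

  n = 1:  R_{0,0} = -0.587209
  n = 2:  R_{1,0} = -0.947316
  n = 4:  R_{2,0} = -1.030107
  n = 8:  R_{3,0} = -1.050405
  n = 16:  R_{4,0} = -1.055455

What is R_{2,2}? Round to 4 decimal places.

-1.0571

R_{1,1} = (4·(-0.947316) − (-0.587209)) / 3 = -1.067352
R_{2,1} = -1.030107 + (-1.030107 − (-0.947316))/3 = -1.057704
R_{2,2} = -1.057704 + (-1.057704 − (-1.067352))/15 = -1.057061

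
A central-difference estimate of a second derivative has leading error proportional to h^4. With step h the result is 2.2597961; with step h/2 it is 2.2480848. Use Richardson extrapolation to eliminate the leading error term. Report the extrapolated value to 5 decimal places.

2.24730

The leading error scales as h^4; refining by a factor of 2 reduces it by 2^4 = 16.
Extrapolated value = (16·A(h/2) − A(h)) / (16 − 1)
= (16·2.2480848 − 2.2597961) / 15
= 33.7095607 / 15 = 2.2473040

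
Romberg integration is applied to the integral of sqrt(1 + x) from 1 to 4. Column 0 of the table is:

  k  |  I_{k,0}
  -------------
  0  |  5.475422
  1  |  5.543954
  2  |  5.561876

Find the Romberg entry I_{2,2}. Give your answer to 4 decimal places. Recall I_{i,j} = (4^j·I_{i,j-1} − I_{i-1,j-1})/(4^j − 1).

5.5679

Richardson extrapolation on the trapezoidal column (denominator 4−1=3):
I_{1,1} = 5.543954 + (5.543954 − 5.475422)/3 = 5.566798
I_{2,1} = 5.561876 + (5.561876 − 5.543954)/3 = 5.567850
I_{2,2} = 5.567850 + (5.567850 − 5.566798)/15 = 5.567920
(Column j=1 coincides with Simpson's rule on the same nodes.)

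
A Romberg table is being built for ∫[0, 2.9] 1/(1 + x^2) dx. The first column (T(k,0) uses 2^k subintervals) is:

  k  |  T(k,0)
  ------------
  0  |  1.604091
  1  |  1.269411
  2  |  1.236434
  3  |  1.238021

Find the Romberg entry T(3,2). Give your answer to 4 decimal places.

Richardson extrapolation on the trapezoidal column (denominator 4−1=3):
T(2,1) = (4·1.236434 − 1.269411) / 3 = 1.225442
T(3,1) = 1.238021 + (1.238021 − 1.236434)/3 = 1.238550
T(3,2) = 1.238550 + (1.238550 − 1.225442)/15 = 1.239424
(Column j=1 coincides with Simpson's rule on the same nodes.)

1.2394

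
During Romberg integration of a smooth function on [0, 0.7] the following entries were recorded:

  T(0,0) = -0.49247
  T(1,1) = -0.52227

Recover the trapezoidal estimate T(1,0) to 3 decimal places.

From T(1,1) = (4·T(1,0) − T(0,0))/3, solve for T(1,0):
4·T(1,0) = 3·(-0.52227) + (-0.49247) = -2.05928
T(1,0) = -0.51482

-0.515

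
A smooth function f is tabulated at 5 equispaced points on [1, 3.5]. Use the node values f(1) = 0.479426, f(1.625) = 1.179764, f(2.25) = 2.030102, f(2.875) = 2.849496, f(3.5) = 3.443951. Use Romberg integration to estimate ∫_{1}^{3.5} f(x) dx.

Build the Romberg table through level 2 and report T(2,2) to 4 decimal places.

T(0,0) (trapezoid, 1 panel, h=2.5000): 4.904221
T(1,0) (trapezoid, 2 panels, h=1.2500): 4.989738
T(2,0) (trapezoid, 4 panels, h=0.6250): 5.013157
T(1,1) = 4.989738 + (4.989738 − 4.904221)/3 = 5.018244
T(2,1) = 5.013157 + (5.013157 − 4.989738)/3 = 5.020963
T(2,2) = 5.020963 + (5.020963 − 5.018244)/15 = 5.021144

5.0211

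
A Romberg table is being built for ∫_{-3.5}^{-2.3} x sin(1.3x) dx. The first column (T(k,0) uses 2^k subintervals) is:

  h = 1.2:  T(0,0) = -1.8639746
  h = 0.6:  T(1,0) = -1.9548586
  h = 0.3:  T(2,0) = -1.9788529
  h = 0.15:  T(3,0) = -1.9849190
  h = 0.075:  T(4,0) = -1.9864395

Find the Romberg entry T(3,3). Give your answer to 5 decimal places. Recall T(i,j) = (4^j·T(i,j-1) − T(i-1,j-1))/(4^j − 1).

-1.98695

Richardson extrapolation on the trapezoidal column (denominator 4−1=3):
T(1,1) = (4·(-1.9548586) − (-1.8639746)) / 3 = -1.9851533
T(2,1) = -1.9788529 + (-1.9788529 − (-1.9548586))/3 = -1.9868510
T(3,1) = (4·(-1.9849190) − (-1.9788529)) / 3 = -1.9869410
T(2,2) = -1.9868510 + (-1.9868510 − (-1.9851533))/15 = -1.9869642
T(3,2) = (16·(-1.9869410) − (-1.9868510)) / 15 = -1.9869470
T(3,3) = -1.9869470 + (-1.9869470 − (-1.9869642))/63 = -1.9869467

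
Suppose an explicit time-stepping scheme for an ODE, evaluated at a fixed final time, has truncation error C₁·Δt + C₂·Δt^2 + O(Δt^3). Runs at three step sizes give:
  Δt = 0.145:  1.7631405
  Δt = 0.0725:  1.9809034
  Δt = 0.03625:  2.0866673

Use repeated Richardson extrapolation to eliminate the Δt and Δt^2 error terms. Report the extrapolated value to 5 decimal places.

2.19035

First eliminate the Δt term (factor 2^1 = 2):
  B₁ = (2·1.9809034 − 1.7631405)/1 = 2.1986663
  B₂ = (2·2.0866673 − 1.9809034)/1 = 2.1924312
Then eliminate the Δt^2 term (factor 2^2 = 4):
  (4·2.1924312 − 2.1986663)/3 = 2.1903528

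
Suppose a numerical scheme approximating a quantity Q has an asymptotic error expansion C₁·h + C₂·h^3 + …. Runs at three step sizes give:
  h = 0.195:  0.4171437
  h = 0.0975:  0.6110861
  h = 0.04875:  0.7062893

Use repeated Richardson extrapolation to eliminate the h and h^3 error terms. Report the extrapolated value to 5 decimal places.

0.80099

First eliminate the h term (factor 2^1 = 2):
  B₁ = (2·0.6110861 − 0.4171437)/1 = 0.8050285
  B₂ = (2·0.7062893 − 0.6110861)/1 = 0.8014925
Then eliminate the h^3 term (factor 2^3 = 8):
  (8·0.8014925 − 0.8050285)/7 = 0.8009874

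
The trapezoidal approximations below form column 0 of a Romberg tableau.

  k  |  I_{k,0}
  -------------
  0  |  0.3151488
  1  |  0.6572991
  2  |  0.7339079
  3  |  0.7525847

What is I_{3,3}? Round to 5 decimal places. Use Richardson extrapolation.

Richardson extrapolation on the trapezoidal column (denominator 4−1=3):
I_{1,1} = (4·0.6572991 − 0.3151488) / 3 = 0.7713492
I_{2,1} = (4·0.7339079 − 0.6572991) / 3 = 0.7594442
I_{3,1} = (4·0.7525847 − 0.7339079) / 3 = 0.7588103
I_{2,2} = (16·0.7594442 − 0.7713492) / 15 = 0.7586505
I_{3,2} = 0.7588103 + (0.7588103 − 0.7594442)/15 = 0.7587680
I_{3,3} = 0.7587680 + (0.7587680 − 0.7586505)/63 = 0.7587699
(Column j=1 coincides with Simpson's rule on the same nodes.)

0.75877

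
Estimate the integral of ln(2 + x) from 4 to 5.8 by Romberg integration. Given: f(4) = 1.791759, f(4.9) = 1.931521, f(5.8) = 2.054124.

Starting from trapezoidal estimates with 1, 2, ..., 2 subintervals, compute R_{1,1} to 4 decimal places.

R_{0,0} (trapezoid, 1 panel, h=1.8000): 3.461295
R_{1,0} (trapezoid, 2 panels, h=0.9000): 3.469016
R_{1,1} = 3.469016 + (3.469016 − 3.461295)/3 = 3.471590

3.4716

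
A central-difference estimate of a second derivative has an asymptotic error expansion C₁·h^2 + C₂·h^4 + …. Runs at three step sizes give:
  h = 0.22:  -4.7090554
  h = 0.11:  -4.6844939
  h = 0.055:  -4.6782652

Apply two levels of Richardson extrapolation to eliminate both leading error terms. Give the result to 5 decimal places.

First eliminate the h^2 term (factor 2^2 = 4):
  B₁ = (4·(-4.6844939) − (-4.7090554))/3 = -4.6763067
  B₂ = (4·(-4.6782652) − (-4.6844939))/3 = -4.6761890
Then eliminate the h^4 term (factor 2^4 = 16):
  (16·(-4.6761890) − (-4.6763067))/15 = -4.6761812

-4.67618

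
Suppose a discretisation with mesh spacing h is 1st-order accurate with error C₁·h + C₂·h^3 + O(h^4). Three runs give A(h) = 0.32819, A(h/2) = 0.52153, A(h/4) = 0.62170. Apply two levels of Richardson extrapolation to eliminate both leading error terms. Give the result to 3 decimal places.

0.723

First eliminate the h term (factor 2^1 = 2):
  B₁ = (2·0.52153 − 0.32819)/1 = 0.71487
  B₂ = (2·0.62170 − 0.52153)/1 = 0.72187
Then eliminate the h^3 term (factor 2^3 = 8):
  (8·0.72187 − 0.71487)/7 = 0.72287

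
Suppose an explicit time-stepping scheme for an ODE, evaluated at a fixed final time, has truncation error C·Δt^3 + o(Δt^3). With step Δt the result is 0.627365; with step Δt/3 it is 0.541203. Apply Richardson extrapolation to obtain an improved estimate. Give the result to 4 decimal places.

The leading error scales as Δt^3; refining by a factor of 3 reduces it by 3^3 = 27.
Extrapolated value = (27·A(Δt/3) − A(Δt)) / (27 − 1)
= (27·0.541203 − 0.627365) / 26
= 13.985116 / 26 = 0.537889

0.5379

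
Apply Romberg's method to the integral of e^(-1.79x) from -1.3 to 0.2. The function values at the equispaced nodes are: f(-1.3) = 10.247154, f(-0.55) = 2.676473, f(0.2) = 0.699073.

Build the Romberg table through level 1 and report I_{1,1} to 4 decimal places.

5.4130

I_{0,0} (trapezoid, 1 panel, h=1.5000): 8.209670
I_{1,0} (trapezoid, 2 panels, h=0.7500): 6.112190
I_{1,1} = 6.112190 + (6.112190 − 8.209670)/3 = 5.413030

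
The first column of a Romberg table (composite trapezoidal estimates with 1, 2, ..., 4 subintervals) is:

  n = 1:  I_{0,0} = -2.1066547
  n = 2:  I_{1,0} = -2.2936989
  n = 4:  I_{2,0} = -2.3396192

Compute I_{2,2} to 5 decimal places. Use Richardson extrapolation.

-2.35485

Richardson extrapolation on the trapezoidal column (denominator 4−1=3):
I_{1,1} = -2.2936989 + (-2.2936989 − (-2.1066547))/3 = -2.3560470
I_{2,1} = (4·(-2.3396192) − (-2.2936989)) / 3 = -2.3549260
I_{2,2} = (16·(-2.3549260) − (-2.3560470)) / 15 = -2.3548513
(Column j=1 coincides with Simpson's rule on the same nodes.)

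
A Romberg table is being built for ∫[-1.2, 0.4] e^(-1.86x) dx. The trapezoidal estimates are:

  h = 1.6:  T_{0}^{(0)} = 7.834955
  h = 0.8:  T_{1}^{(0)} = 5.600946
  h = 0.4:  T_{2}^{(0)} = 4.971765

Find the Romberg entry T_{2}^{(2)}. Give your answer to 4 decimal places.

4.7558

Richardson extrapolation on the trapezoidal column (denominator 4−1=3):
T_{1}^{(1)} = (4·5.600946 − 7.834955) / 3 = 4.856276
T_{2}^{(1)} = 4.971765 + (4.971765 − 5.600946)/3 = 4.762038
T_{2}^{(2)} = 4.762038 + (4.762038 − 4.856276)/15 = 4.755755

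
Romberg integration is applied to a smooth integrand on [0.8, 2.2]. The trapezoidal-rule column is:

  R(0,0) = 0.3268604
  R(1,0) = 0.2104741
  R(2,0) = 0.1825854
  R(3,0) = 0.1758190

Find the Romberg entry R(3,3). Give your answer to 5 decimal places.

0.17358

Richardson extrapolation on the trapezoidal column (denominator 4−1=3):
R(1,1) = 0.2104741 + (0.2104741 − 0.3268604)/3 = 0.1716787
R(2,1) = 0.1825854 + (0.1825854 − 0.2104741)/3 = 0.1732892
R(3,1) = 0.1758190 + (0.1758190 − 0.1825854)/3 = 0.1735635
R(2,2) = 0.1732892 + (0.1732892 − 0.1716787)/15 = 0.1733966
R(3,2) = (16·0.1735635 − 0.1732892) / 15 = 0.1735818
R(3,3) = 0.1735818 + (0.1735818 − 0.1733966)/63 = 0.1735847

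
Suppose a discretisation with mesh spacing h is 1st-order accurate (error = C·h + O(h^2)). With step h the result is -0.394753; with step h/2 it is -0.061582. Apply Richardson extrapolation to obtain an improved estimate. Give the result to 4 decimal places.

0.2716

The leading error scales as h; refining by a factor of 2 reduces it by 2^1 = 2.
Extrapolated value = (2·A(h/2) − A(h)) / (2 − 1)
= (2·(-0.061582) − (-0.394753)) / 1
= 0.271589 / 1 = 0.271589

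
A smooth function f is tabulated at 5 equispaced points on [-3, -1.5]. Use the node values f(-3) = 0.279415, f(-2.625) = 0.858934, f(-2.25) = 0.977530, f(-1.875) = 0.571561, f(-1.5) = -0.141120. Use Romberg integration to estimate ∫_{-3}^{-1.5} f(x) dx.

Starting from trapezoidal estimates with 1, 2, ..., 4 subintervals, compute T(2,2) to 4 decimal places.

T(0,0) (trapezoid, 1 panel, h=1.5000): 0.103721
T(1,0) (trapezoid, 2 panels, h=0.7500): 0.785008
T(2,0) (trapezoid, 4 panels, h=0.3750): 0.928940
T(1,1) = 0.785008 + (0.785008 − 0.103721)/3 = 1.012104
T(2,1) = 0.928940 + (0.928940 − 0.785008)/3 = 0.976917
T(2,2) = 0.976917 + (0.976917 − 1.012104)/15 = 0.974571

0.9746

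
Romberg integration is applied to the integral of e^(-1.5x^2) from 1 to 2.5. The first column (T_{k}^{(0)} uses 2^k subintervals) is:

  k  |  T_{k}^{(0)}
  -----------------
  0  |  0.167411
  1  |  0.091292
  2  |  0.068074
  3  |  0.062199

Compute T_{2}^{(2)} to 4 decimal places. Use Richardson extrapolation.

0.0600

Richardson extrapolation on the trapezoidal column (denominator 4−1=3):
T_{1}^{(1)} = (4·0.091292 − 0.167411) / 3 = 0.065919
T_{2}^{(1)} = (4·0.068074 − 0.091292) / 3 = 0.060335
T_{2}^{(2)} = 0.060335 + (0.060335 − 0.065919)/15 = 0.059963
(Column j=1 coincides with Simpson's rule on the same nodes.)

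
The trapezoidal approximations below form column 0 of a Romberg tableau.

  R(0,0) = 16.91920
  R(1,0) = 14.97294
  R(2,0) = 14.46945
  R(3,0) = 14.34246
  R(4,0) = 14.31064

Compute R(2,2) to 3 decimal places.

R(1,1) = 14.97294 + (14.97294 − 16.91920)/3 = 14.32419
R(2,1) = 14.46945 + (14.46945 − 14.97294)/3 = 14.30162
R(2,2) = (16·14.30162 − 14.32419) / 15 = 14.30012

14.300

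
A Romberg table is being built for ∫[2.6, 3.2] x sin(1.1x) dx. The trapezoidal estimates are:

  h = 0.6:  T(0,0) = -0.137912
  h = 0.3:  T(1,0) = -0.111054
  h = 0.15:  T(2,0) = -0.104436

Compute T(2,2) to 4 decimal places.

-0.1022

Richardson extrapolation on the trapezoidal column (denominator 4−1=3):
T(1,1) = -0.111054 + (-0.111054 − (-0.137912))/3 = -0.102101
T(2,1) = (4·(-0.104436) − (-0.111054)) / 3 = -0.102230
T(2,2) = -0.102230 + (-0.102230 − (-0.102101))/15 = -0.102239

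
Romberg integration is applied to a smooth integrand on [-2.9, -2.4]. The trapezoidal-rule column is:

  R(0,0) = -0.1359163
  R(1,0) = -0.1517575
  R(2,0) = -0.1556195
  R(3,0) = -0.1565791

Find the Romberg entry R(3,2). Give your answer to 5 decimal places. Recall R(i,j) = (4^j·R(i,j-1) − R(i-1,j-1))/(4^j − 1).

Richardson extrapolation on the trapezoidal column (denominator 4−1=3):
R(2,1) = -0.1556195 + (-0.1556195 − (-0.1517575))/3 = -0.1569068
R(3,1) = -0.1565791 + (-0.1565791 − (-0.1556195))/3 = -0.1568990
R(3,2) = -0.1568990 + (-0.1568990 − (-0.1569068))/15 = -0.1568985
(Column j=1 coincides with Simpson's rule on the same nodes.)

-0.15690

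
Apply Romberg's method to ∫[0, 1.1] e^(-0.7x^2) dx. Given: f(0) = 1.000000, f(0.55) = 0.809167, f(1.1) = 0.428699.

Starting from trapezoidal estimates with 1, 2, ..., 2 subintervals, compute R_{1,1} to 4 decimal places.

R_{0,0} (trapezoid, 1 panel, h=1.1000): 0.785784
R_{1,0} (trapezoid, 2 panels, h=0.5500): 0.837934
R_{1,1} = 0.837934 + (0.837934 − 0.785784)/3 = 0.855317

0.8553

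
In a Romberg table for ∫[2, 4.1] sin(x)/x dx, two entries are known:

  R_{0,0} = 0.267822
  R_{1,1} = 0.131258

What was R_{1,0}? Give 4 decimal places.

From R_{1,1} = (4·R_{1,0} − R_{0,0})/3, solve for R_{1,0}:
4·R_{1,0} = 3·0.131258 + 0.267822 = 0.661596
R_{1,0} = 0.165399

0.1654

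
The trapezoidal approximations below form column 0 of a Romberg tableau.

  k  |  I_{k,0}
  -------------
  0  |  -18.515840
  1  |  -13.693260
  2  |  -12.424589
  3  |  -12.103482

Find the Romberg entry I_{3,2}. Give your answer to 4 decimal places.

Richardson extrapolation on the trapezoidal column (denominator 4−1=3):
I_{2,1} = (4·(-12.424589) − (-13.693260)) / 3 = -12.001699
I_{3,1} = (4·(-12.103482) − (-12.424589)) / 3 = -11.996446
I_{3,2} = (16·(-11.996446) − (-12.001699)) / 15 = -11.996096

-11.9961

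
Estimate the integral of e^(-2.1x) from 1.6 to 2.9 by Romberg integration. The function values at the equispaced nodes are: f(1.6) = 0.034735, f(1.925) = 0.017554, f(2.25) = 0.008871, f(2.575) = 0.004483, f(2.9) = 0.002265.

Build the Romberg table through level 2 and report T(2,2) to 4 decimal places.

0.0155

T(0,0) (trapezoid, 1 panel, h=1.3000): 0.024050
T(1,0) (trapezoid, 2 panels, h=0.6500): 0.017791
T(2,0) (trapezoid, 4 panels, h=0.3250): 0.016058
T(1,1) = 0.017791 + (0.017791 − 0.024050)/3 = 0.015705
T(2,1) = 0.016058 + (0.016058 − 0.017791)/3 = 0.015480
T(2,2) = 0.015480 + (0.015480 − 0.015705)/15 = 0.015465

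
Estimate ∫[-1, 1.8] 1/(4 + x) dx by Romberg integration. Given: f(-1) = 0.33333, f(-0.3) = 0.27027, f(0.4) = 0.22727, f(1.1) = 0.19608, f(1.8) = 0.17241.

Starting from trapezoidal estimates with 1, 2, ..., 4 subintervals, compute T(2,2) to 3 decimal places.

T(0,0) (trapezoid, 1 panel, h=2.8000): 0.70804
T(1,0) (trapezoid, 2 panels, h=1.4000): 0.67220
T(2,0) (trapezoid, 4 panels, h=0.7000): 0.66254
T(1,1) = 0.67220 + (0.67220 − 0.70804)/3 = 0.66025
T(2,1) = 0.66254 + (0.66254 − 0.67220)/3 = 0.65932
T(2,2) = 0.65932 + (0.65932 − 0.66025)/15 = 0.65926

0.659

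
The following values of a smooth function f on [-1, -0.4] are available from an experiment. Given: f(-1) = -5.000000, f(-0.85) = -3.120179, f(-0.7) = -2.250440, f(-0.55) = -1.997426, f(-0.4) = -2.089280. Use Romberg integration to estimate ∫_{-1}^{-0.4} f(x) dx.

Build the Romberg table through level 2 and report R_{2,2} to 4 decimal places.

R_{0,0} (trapezoid, 1 panel, h=0.6000): -2.126784
R_{1,0} (trapezoid, 2 panels, h=0.3000): -1.738524
R_{2,0} (trapezoid, 4 panels, h=0.1500): -1.636903
R_{1,1} = -1.738524 + (-1.738524 − (-2.126784))/3 = -1.609104
R_{2,1} = -1.636903 + (-1.636903 − (-1.738524))/3 = -1.603029
R_{2,2} = -1.603029 + (-1.603029 − (-1.609104))/15 = -1.602624

-1.6026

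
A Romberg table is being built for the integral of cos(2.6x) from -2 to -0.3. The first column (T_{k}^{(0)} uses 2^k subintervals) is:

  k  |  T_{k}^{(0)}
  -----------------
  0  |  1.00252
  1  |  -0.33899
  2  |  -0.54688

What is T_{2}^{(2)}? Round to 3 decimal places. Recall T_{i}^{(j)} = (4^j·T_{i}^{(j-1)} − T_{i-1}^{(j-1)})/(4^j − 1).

-0.605

T_{1}^{(1)} = (4·(-0.33899) − 1.00252) / 3 = -0.78616
T_{2}^{(1)} = (4·(-0.54688) − (-0.33899)) / 3 = -0.61618
T_{2}^{(2)} = (16·(-0.61618) − (-0.78616)) / 15 = -0.60485
(Column j=1 coincides with Simpson's rule on the same nodes.)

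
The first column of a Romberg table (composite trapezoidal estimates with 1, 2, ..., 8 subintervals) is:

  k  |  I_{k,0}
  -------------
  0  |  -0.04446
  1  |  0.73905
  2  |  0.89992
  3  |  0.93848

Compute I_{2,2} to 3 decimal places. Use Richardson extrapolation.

Richardson extrapolation on the trapezoidal column (denominator 4−1=3):
I_{1,1} = 0.73905 + (0.73905 − (-0.04446))/3 = 1.00022
I_{2,1} = (4·0.89992 − 0.73905) / 3 = 0.95354
I_{2,2} = 0.95354 + (0.95354 − 1.00022)/15 = 0.95043

0.950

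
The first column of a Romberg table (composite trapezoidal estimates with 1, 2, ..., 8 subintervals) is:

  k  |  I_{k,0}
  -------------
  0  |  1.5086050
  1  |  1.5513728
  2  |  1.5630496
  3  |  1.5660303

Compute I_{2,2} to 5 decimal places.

1.56703

Richardson extrapolation on the trapezoidal column (denominator 4−1=3):
I_{1,1} = (4·1.5513728 − 1.5086050) / 3 = 1.5656287
I_{2,1} = (4·1.5630496 − 1.5513728) / 3 = 1.5669419
I_{2,2} = 1.5669419 + (1.5669419 − 1.5656287)/15 = 1.5670294
(Column j=1 coincides with Simpson's rule on the same nodes.)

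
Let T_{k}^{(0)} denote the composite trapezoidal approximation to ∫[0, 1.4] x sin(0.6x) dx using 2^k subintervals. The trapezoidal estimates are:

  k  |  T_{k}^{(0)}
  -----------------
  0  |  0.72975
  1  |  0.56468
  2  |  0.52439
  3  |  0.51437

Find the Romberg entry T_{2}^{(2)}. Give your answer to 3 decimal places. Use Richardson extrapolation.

0.511

T_{1}^{(1)} = 0.56468 + (0.56468 − 0.72975)/3 = 0.50966
T_{2}^{(1)} = 0.52439 + (0.52439 − 0.56468)/3 = 0.51096
T_{2}^{(2)} = (16·0.51096 − 0.50966) / 15 = 0.51105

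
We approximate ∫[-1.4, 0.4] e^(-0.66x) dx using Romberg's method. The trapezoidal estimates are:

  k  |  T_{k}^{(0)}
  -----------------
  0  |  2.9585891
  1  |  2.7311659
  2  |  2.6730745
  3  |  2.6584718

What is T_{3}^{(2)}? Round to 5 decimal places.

T_{2}^{(1)} = 2.6730745 + (2.6730745 − 2.7311659)/3 = 2.6537107
T_{3}^{(1)} = (4·2.6584718 − 2.6730745) / 3 = 2.6536042
T_{3}^{(2)} = 2.6536042 + (2.6536042 − 2.6537107)/15 = 2.6535971

2.65360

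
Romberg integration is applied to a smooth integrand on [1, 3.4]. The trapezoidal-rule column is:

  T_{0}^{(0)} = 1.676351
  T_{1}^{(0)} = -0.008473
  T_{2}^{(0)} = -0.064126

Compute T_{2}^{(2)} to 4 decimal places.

T_{1}^{(1)} = (4·(-0.008473) − 1.676351) / 3 = -0.570081
T_{2}^{(1)} = (4·(-0.064126) − (-0.008473)) / 3 = -0.082677
T_{2}^{(2)} = (16·(-0.082677) − (-0.570081)) / 15 = -0.050183

-0.0502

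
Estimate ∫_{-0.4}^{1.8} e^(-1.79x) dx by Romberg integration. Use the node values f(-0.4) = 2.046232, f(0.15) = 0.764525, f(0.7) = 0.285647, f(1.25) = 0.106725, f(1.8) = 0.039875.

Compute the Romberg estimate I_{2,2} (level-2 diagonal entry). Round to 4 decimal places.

I_{0,0} (trapezoid, 1 panel, h=2.2000): 2.294718
I_{1,0} (trapezoid, 2 panels, h=1.1000): 1.461571
I_{2,0} (trapezoid, 4 panels, h=0.5500): 1.209973
I_{1,1} = 1.461571 + (1.461571 − 2.294718)/3 = 1.183855
I_{2,1} = 1.209973 + (1.209973 − 1.461571)/3 = 1.126107
I_{2,2} = 1.126107 + (1.126107 − 1.183855)/15 = 1.122257

1.1223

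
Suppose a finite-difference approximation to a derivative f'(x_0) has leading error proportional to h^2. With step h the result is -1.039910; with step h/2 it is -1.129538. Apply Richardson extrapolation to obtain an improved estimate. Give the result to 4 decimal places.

-1.1594

The leading error scales as h^2; refining by a factor of 2 reduces it by 2^2 = 4.
Extrapolated value = (4·A(h/2) − A(h)) / (4 − 1)
= (4·(-1.129538) − (-1.039910)) / 3
= -3.478242 / 3 = -1.159414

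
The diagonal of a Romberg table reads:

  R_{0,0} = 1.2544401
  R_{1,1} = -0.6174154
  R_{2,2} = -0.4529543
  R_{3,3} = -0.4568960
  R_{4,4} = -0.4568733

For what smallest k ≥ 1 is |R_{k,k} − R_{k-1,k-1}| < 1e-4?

k = 4

|R_{1,1} − R_{0,0}| = 1.8718555 ≥ 1e-4
|R_{2,2} − R_{1,1}| = 0.1644611 ≥ 1e-4
|R_{3,3} − R_{2,2}| = 0.0039417 ≥ 1e-4
|R_{4,4} − R_{3,3}| = 0.0000227 < 1e-4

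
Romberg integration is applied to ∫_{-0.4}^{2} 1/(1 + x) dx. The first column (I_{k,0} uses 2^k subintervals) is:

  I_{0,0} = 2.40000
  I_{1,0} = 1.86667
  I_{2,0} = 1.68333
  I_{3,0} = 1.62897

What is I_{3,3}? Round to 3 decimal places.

1.610

Richardson extrapolation on the trapezoidal column (denominator 4−1=3):
I_{1,1} = (4·1.86667 − 2.40000) / 3 = 1.68889
I_{2,1} = 1.68333 + (1.68333 − 1.86667)/3 = 1.62222
I_{3,1} = 1.62897 + (1.62897 − 1.68333)/3 = 1.61085
I_{2,2} = 1.62222 + (1.62222 − 1.68889)/15 = 1.61778
I_{3,2} = (16·1.61085 − 1.62222) / 15 = 1.61009
I_{3,3} = 1.61009 + (1.61009 − 1.61778)/63 = 1.60997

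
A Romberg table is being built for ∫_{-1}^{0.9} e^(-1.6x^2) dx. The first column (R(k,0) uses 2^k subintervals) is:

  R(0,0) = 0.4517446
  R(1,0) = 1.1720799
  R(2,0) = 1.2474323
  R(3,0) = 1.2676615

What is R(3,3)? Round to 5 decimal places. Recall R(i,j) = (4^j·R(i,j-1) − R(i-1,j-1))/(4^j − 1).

1.27471

R(1,1) = (4·1.1720799 − 0.4517446) / 3 = 1.4121917
R(2,1) = 1.2474323 + (1.2474323 − 1.1720799)/3 = 1.2725498
R(3,1) = (4·1.2676615 − 1.2474323) / 3 = 1.2744046
R(2,2) = (16·1.2725498 − 1.4121917) / 15 = 1.2632403
R(3,2) = (16·1.2744046 − 1.2725498) / 15 = 1.2745283
R(3,3) = 1.2745283 + (1.2745283 − 1.2632403)/63 = 1.2747075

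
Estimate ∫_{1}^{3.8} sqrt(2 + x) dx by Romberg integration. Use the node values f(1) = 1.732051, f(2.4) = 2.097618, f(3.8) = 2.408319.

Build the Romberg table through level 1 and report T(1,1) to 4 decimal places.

T(0,0) (trapezoid, 1 panel, h=2.8000): 5.796518
T(1,0) (trapezoid, 2 panels, h=1.4000): 5.834924
T(1,1) = 5.834924 + (5.834924 − 5.796518)/3 = 5.847726

5.8477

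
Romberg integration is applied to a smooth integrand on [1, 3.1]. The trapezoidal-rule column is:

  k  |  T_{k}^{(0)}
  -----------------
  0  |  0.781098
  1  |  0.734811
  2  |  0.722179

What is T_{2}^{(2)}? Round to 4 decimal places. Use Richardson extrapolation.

T_{1}^{(1)} = (4·0.734811 − 0.781098) / 3 = 0.719382
T_{2}^{(1)} = (4·0.722179 − 0.734811) / 3 = 0.717968
T_{2}^{(2)} = 0.717968 + (0.717968 − 0.719382)/15 = 0.717874

0.7179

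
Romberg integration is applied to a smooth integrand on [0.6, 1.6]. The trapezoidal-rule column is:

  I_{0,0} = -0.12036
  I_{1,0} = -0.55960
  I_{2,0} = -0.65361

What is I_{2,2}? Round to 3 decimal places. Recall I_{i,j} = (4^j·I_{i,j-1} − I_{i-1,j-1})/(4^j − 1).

Richardson extrapolation on the trapezoidal column (denominator 4−1=3):
I_{1,1} = -0.55960 + (-0.55960 − (-0.12036))/3 = -0.70601
I_{2,1} = -0.65361 + (-0.65361 − (-0.55960))/3 = -0.68495
I_{2,2} = -0.68495 + (-0.68495 − (-0.70601))/15 = -0.68355
(Column j=1 coincides with Simpson's rule on the same nodes.)

-0.684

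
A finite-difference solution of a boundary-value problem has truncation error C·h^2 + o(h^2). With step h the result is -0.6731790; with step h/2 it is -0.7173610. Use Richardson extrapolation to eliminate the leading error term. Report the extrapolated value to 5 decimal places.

-0.73209

The leading error scales as h^2; refining by a factor of 2 reduces it by 2^2 = 4.
Extrapolated value = (4·A(h/2) − A(h)) / (4 − 1)
= (4·(-0.7173610) − (-0.6731790)) / 3
= -2.1962650 / 3 = -0.7320883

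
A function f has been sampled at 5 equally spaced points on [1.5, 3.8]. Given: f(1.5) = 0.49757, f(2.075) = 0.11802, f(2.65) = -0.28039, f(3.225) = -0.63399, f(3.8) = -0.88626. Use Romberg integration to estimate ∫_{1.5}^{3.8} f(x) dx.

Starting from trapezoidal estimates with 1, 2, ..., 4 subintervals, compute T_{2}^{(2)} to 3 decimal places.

T_{0}^{(0)} (trapezoid, 1 panel, h=2.3000): -0.44699
T_{1}^{(0)} (trapezoid, 2 panels, h=1.1500): -0.54595
T_{2}^{(0)} (trapezoid, 4 panels, h=0.5750): -0.56966
T_{1}^{(1)} = -0.54595 + (-0.54595 − (-0.44699))/3 = -0.57894
T_{2}^{(1)} = -0.56966 + (-0.56966 − (-0.54595))/3 = -0.57756
T_{2}^{(2)} = -0.57756 + (-0.57756 − (-0.57894))/15 = -0.57747

-0.577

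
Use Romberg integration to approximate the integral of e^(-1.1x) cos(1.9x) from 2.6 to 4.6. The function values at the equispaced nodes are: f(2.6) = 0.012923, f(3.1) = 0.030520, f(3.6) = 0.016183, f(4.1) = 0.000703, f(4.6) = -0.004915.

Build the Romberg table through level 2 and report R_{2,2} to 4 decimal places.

R_{0,0} (trapezoid, 1 panel, h=2.0000): 0.008008
R_{1,0} (trapezoid, 2 panels, h=1.0000): 0.020187
R_{2,0} (trapezoid, 4 panels, h=0.5000): 0.025705
R_{1,1} = 0.020187 + (0.020187 − 0.008008)/3 = 0.024247
R_{2,1} = 0.025705 + (0.025705 − 0.020187)/3 = 0.027544
R_{2,2} = 0.027544 + (0.027544 − 0.024247)/15 = 0.027764

0.0278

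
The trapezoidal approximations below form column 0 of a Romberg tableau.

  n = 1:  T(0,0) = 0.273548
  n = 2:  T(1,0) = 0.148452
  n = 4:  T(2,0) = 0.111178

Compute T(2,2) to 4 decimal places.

T(1,1) = 0.148452 + (0.148452 − 0.273548)/3 = 0.106753
T(2,1) = 0.111178 + (0.111178 − 0.148452)/3 = 0.098753
T(2,2) = 0.098753 + (0.098753 − 0.106753)/15 = 0.098220

0.0982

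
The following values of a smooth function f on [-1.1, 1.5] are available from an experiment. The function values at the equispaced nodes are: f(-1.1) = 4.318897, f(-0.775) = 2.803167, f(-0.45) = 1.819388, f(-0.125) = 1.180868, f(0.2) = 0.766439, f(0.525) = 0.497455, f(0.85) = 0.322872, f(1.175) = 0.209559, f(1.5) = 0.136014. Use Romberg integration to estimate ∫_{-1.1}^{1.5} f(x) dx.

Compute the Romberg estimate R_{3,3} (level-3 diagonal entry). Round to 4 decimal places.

3.1450

R_{0,0} (trapezoid, 1 panel, h=2.6000): 5.791384
R_{1,0} (trapezoid, 2 panels, h=1.3000): 3.892063
R_{2,0} (trapezoid, 4 panels, h=0.6500): 3.338500
R_{3,0} (trapezoid, 8 panels, h=0.3250): 3.193841
R_{1,1} = 3.892063 + (3.892063 − 5.791384)/3 = 3.258956
R_{2,1} = 3.338500 + (3.338500 − 3.892063)/3 = 3.153979
R_{3,1} = 3.193841 + (3.193841 − 3.338500)/3 = 3.145621
R_{2,2} = 3.153979 + (3.153979 − 3.258956)/15 = 3.146981
R_{3,2} = 3.145621 + (3.145621 − 3.153979)/15 = 3.145064
R_{3,3} = 3.145064 + (3.145064 − 3.146981)/63 = 3.145034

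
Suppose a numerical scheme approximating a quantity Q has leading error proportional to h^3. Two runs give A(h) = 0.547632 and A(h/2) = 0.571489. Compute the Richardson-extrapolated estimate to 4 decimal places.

Extrapolated value = (8·A(h/2) − A(h)) / (8 − 1)
= (8·0.571489 − 0.547632) / 7
= 4.024280 / 7 = 0.574897

0.5749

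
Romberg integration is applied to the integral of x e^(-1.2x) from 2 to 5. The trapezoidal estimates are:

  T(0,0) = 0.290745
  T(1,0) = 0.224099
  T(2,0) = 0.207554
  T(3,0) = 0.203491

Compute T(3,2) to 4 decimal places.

0.2021

Richardson extrapolation on the trapezoidal column (denominator 4−1=3):
T(2,1) = 0.207554 + (0.207554 − 0.224099)/3 = 0.202039
T(3,1) = 0.203491 + (0.203491 − 0.207554)/3 = 0.202137
T(3,2) = (16·0.202137 − 0.202039) / 15 = 0.202144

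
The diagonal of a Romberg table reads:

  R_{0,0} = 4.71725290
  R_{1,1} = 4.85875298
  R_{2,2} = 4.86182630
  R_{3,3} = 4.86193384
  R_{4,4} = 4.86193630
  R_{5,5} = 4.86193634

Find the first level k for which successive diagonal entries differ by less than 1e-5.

|R_{1,1} − R_{0,0}| = 0.14150008 ≥ 1e-5
|R_{2,2} − R_{1,1}| = 0.00307332 ≥ 1e-5
|R_{3,3} − R_{2,2}| = 0.00010754 ≥ 1e-5
|R_{4,4} − R_{3,3}| = 0.00000246 < 1e-5

k = 4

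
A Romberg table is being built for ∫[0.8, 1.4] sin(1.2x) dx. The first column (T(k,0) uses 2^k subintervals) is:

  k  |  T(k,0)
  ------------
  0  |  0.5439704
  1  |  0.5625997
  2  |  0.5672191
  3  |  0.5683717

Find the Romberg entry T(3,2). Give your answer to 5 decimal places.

Richardson extrapolation on the trapezoidal column (denominator 4−1=3):
T(2,1) = (4·0.5672191 − 0.5625997) / 3 = 0.5687589
T(3,1) = (4·0.5683717 − 0.5672191) / 3 = 0.5687559
T(3,2) = 0.5687559 + (0.5687559 − 0.5687589)/15 = 0.5687557

0.56876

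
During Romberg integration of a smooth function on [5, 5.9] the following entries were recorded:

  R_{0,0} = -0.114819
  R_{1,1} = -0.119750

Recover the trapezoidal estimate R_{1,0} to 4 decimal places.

From R_{1,1} = (4·R_{1,0} − R_{0,0})/3, solve for R_{1,0}:
4·R_{1,0} = 3·(-0.119750) + (-0.114819) = -0.474069
R_{1,0} = -0.118517

-0.1185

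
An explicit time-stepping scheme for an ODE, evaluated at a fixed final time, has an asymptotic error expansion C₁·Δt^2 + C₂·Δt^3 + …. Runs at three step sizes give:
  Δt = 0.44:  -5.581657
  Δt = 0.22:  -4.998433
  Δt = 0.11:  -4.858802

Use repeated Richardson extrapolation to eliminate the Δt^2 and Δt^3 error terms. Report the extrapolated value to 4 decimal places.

First eliminate the Δt^2 term (factor 2^2 = 4):
  B₁ = (4·(-4.998433) − (-5.581657))/3 = -4.804025
  B₂ = (4·(-4.858802) − (-4.998433))/3 = -4.812258
Then eliminate the Δt^3 term (factor 2^3 = 8):
  (8·(-4.812258) − (-4.804025))/7 = -4.813434

-4.8134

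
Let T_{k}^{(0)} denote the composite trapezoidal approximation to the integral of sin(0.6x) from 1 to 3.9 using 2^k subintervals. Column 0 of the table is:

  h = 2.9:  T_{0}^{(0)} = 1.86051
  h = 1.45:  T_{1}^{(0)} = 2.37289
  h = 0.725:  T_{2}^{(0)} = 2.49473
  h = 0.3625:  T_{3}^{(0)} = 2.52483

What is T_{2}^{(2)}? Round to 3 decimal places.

2.535

Richardson extrapolation on the trapezoidal column (denominator 4−1=3):
T_{1}^{(1)} = (4·2.37289 − 1.86051) / 3 = 2.54368
T_{2}^{(1)} = (4·2.49473 − 2.37289) / 3 = 2.53534
T_{2}^{(2)} = (16·2.53534 − 2.54368) / 15 = 2.53478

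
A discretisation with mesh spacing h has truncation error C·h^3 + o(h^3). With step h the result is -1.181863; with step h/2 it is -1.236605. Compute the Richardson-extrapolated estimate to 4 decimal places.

-1.2444

Extrapolated value = (8·A(h/2) − A(h)) / (8 − 1)
= (8·(-1.236605) − (-1.181863)) / 7
= -8.710977 / 7 = -1.244425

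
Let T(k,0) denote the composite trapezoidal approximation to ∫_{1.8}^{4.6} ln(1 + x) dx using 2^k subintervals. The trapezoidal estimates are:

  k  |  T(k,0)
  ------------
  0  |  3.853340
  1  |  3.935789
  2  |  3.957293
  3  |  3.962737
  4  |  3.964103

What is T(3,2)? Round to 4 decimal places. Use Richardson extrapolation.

3.9646

Richardson extrapolation on the trapezoidal column (denominator 4−1=3):
T(2,1) = (4·3.957293 − 3.935789) / 3 = 3.964461
T(3,1) = 3.962737 + (3.962737 − 3.957293)/3 = 3.964552
T(3,2) = (16·3.964552 − 3.964461) / 15 = 3.964558
(Column j=1 coincides with Simpson's rule on the same nodes.)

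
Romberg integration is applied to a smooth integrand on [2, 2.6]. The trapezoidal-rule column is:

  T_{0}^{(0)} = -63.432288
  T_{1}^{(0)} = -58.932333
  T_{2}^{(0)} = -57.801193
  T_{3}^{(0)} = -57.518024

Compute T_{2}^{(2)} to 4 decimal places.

-57.4236

Richardson extrapolation on the trapezoidal column (denominator 4−1=3):
T_{1}^{(1)} = -58.932333 + (-58.932333 − (-63.432288))/3 = -57.432348
T_{2}^{(1)} = (4·(-57.801193) − (-58.932333)) / 3 = -57.424146
T_{2}^{(2)} = (16·(-57.424146) − (-57.432348)) / 15 = -57.423599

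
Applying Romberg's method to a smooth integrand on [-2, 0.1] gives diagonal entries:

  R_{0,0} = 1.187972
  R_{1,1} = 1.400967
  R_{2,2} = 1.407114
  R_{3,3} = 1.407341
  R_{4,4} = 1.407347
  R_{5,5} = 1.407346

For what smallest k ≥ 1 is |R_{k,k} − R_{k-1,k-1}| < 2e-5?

|R_{1,1} − R_{0,0}| = 0.212995 ≥ 2e-5
|R_{2,2} − R_{1,1}| = 0.006147 ≥ 2e-5
|R_{3,3} − R_{2,2}| = 0.000227 ≥ 2e-5
|R_{4,4} − R_{3,3}| = 0.000006 < 2e-5

k = 4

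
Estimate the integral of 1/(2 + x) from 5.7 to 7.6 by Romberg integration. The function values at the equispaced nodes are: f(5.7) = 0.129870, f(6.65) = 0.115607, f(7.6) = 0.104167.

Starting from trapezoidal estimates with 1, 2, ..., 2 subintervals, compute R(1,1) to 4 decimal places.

R(0,0) (trapezoid, 1 panel, h=1.9000): 0.222335
R(1,0) (trapezoid, 2 panels, h=0.9500): 0.220994
R(1,1) = 0.220994 + (0.220994 − 0.222335)/3 = 0.220547

0.2205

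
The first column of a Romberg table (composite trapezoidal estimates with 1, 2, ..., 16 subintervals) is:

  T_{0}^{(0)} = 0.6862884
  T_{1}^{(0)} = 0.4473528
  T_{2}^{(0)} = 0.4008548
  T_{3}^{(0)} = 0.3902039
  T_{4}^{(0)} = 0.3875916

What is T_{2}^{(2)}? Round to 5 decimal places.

0.38653

T_{1}^{(1)} = (4·0.4473528 − 0.6862884) / 3 = 0.3677076
T_{2}^{(1)} = 0.4008548 + (0.4008548 − 0.4473528)/3 = 0.3853555
T_{2}^{(2)} = 0.3853555 + (0.3853555 − 0.3677076)/15 = 0.3865320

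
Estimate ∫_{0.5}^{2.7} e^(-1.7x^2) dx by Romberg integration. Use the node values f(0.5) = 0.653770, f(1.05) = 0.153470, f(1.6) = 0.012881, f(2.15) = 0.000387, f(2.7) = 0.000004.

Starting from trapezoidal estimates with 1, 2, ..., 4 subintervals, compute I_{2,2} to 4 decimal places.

I_{0,0} (trapezoid, 1 panel, h=2.2000): 0.719151
I_{1,0} (trapezoid, 2 panels, h=1.1000): 0.373745
I_{2,0} (trapezoid, 4 panels, h=0.5500): 0.271494
I_{1,1} = 0.373745 + (0.373745 − 0.719151)/3 = 0.258610
I_{2,1} = 0.271494 + (0.271494 − 0.373745)/3 = 0.237410
I_{2,2} = 0.237410 + (0.237410 − 0.258610)/15 = 0.235997

0.2360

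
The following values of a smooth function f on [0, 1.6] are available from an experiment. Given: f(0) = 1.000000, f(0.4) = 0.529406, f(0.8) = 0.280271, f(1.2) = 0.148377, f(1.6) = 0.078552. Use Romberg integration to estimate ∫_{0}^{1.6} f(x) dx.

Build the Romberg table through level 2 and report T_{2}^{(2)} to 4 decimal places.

T_{0}^{(0)} (trapezoid, 1 panel, h=1.6000): 0.862842
T_{1}^{(0)} (trapezoid, 2 panels, h=0.8000): 0.655638
T_{2}^{(0)} (trapezoid, 4 panels, h=0.4000): 0.598932
T_{1}^{(1)} = 0.655638 + (0.655638 − 0.862842)/3 = 0.586570
T_{2}^{(1)} = 0.598932 + (0.598932 − 0.655638)/3 = 0.580030
T_{2}^{(2)} = 0.580030 + (0.580030 − 0.586570)/15 = 0.579594

0.5796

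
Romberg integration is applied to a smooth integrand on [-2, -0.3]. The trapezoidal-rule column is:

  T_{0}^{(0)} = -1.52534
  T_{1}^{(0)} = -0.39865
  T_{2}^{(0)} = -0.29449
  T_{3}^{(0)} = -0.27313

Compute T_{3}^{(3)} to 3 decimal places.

-0.266

Richardson extrapolation on the trapezoidal column (denominator 4−1=3):
T_{1}^{(1)} = (4·(-0.39865) − (-1.52534)) / 3 = -0.02309
T_{2}^{(1)} = -0.29449 + (-0.29449 − (-0.39865))/3 = -0.25977
T_{3}^{(1)} = -0.27313 + (-0.27313 − (-0.29449))/3 = -0.26601
T_{2}^{(2)} = (16·(-0.25977) − (-0.02309)) / 15 = -0.27555
T_{3}^{(2)} = (16·(-0.26601) − (-0.25977)) / 15 = -0.26643
T_{3}^{(3)} = (64·(-0.26643) − (-0.27555)) / 63 = -0.26629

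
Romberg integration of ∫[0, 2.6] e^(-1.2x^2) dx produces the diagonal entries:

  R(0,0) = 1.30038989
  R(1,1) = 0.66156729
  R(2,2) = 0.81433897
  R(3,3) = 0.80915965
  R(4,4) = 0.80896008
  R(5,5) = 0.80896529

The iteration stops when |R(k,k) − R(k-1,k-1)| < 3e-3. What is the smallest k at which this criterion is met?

k = 4

|R(1,1) − R(0,0)| = 0.63882260 ≥ 3e-3
|R(2,2) − R(1,1)| = 0.15277168 ≥ 3e-3
|R(3,3) − R(2,2)| = 0.00517932 ≥ 3e-3
|R(4,4) − R(3,3)| = 0.00019957 < 3e-3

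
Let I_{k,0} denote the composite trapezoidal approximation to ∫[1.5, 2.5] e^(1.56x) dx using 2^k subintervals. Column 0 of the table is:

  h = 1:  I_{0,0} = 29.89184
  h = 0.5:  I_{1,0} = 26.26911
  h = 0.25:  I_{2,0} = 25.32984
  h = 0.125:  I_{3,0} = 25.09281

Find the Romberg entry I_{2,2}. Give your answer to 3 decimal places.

Richardson extrapolation on the trapezoidal column (denominator 4−1=3):
I_{1,1} = (4·26.26911 − 29.89184) / 3 = 25.06153
I_{2,1} = 25.32984 + (25.32984 − 26.26911)/3 = 25.01675
I_{2,2} = 25.01675 + (25.01675 − 25.06153)/15 = 25.01376
(Column j=1 coincides with Simpson's rule on the same nodes.)

25.014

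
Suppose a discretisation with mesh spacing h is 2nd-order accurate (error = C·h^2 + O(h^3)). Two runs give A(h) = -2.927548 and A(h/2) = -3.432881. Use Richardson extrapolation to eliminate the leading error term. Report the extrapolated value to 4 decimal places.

-3.6013

Extrapolated value = (4·A(h/2) − A(h)) / (4 − 1)
= (4·(-3.432881) − (-2.927548)) / 3
= -10.803976 / 3 = -3.601325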